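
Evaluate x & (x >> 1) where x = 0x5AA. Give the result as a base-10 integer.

x = 10110101010 = 1450
x>>1 = 01011010101
AND  = 00010000000 = 128
(x & (x >> 1) has a 1 wherever x has two consecutive 1 bits.)

128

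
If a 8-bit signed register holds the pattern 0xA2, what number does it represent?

-94

pattern = 10100010 (MSB is 1 ⇒ negative)
Invert: 01011101, add 1 → 01011110 = 94, so the value is -94.
(Equivalently: 162 - 2^8 = 162 - 256 = -94.)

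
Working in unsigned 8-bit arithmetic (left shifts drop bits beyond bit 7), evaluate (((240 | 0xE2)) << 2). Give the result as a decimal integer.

200

240 = 11110000
0xE2 = 11100010
→ | → 11110010 = 242
→ << 2 (mod 2^8) → 11001000 = 200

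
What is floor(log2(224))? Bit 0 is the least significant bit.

7

224 = 11100000
The topmost 1 is at position 7 (since 2^7 = 128 ≤ 224 < 256).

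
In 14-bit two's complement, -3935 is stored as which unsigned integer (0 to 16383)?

3935 in 14 bits: 00111101011111
Invert: 11000010100000
Add 1:  11000010100001 = 12449
(Check: 2^14 - 3935 = 16384 - 3935 = 12449.)

12449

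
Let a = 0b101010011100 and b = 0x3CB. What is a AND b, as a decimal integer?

648

a = 101010011100
0x3CB = 001111001011
AND → 001010001000 = 648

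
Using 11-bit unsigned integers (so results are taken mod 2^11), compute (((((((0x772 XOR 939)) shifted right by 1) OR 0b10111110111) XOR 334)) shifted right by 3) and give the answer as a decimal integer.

0x772 = 11101110010
939 = 01110101011
→ XOR → 10011011001 = 1241
→ shifted right by 1 → 01001101100 = 620
0b10111110111 = 10111110111
→ OR → 11111111111 = 2047
334 = 00101001110
→ XOR → 11010110001 = 1713
→ shifted right by 3 → 00011010110 = 214

214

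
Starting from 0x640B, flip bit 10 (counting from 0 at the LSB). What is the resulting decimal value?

x = 110010000001011
bit 10 is currently 1; toggle it via x ^ (1 << 10) = x ^ 1024
→ 110000000001011 = 24587

24587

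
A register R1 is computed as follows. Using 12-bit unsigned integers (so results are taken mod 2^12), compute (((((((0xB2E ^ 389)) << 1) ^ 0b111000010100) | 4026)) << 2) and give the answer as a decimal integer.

0xB2E = 101100101110
389 = 000110000101
→ ^ → 101010101011 = 2731
→ << 1 (mod 2^12) → 010101010110 = 1366
0b111000010100 = 111000010100
→ ^ → 101101000010 = 2882
4026 = 111110111010
→ | → 111111111010 = 4090
→ << 2 (mod 2^12) → 111111101000 = 4072

4072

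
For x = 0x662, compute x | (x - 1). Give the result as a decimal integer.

x = 11001100010 = 1634
x - 1 = 11001100001
OR    = 11001100011 = 1635
(x | (x - 1) sets all bits below the lowest set bit.)

1635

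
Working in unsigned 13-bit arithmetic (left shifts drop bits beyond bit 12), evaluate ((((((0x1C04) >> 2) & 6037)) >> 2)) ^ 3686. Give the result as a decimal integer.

0x1C04 = 1110000000100
→ >> 2 → 0011100000001 = 1793
6037 = 1011110010101
→ & → 0011100000001 = 1793
→ >> 2 → 0000111000000 = 448
3686 = 0111001100110
→ ^ → 0111110100110 = 4006

4006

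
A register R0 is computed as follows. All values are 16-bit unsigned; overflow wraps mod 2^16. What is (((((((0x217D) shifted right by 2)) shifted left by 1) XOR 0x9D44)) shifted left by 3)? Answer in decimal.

28624

0x217D = 0010000101111101
→ shifted right by 2 → 0000100001011111 = 2143
→ shifted left by 1 (mod 2^16) → 0001000010111110 = 4286
0x9D44 = 1001110101000100
→ XOR → 1000110111111010 = 36346
→ shifted left by 3 (mod 2^16) → 0110111111010000 = 28624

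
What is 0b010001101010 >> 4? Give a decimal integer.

x = 10001101010
shift right by 4 → 00001000110 = 70
(equivalently, floor(1130 / 16))

70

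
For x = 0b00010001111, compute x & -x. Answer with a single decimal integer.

1

x = 10001111 = 143
-x (two's complement) = …01110001
AND   = 00000001 = 1
(x & -x isolates the lowest set bit of x.)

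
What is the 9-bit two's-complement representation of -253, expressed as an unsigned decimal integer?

253 in 9 bits: 011111101
Invert: 100000010
Add 1:  100000011 = 259
(Check: 2^9 - 253 = 512 - 253 = 259.)

259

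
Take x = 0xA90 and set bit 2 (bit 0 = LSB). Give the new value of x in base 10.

2708

x = 0101010010000
bit 2 is currently 0; set it via x | (1 << 2) = x | 4
→ 0101010010100 = 2708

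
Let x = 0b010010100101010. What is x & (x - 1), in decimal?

9512

x = 10010100101010 = 9514
x - 1 = 10010100101001
AND   = 10010100101000 = 9512
(x & (x - 1) clears the lowest set bit of x.)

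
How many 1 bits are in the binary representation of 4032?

6

4032 = 111111000000
Count the 1s: 1 + 1 + 1 + 1 + 1 + 1 = 6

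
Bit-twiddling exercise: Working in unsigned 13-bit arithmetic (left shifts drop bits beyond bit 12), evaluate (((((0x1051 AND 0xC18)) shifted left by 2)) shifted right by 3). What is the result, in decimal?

0x1051 = 1000001010001
0xC18 = 0110000011000
→ AND → 0000000010000 = 16
→ shifted left by 2 (mod 2^13) → 0000001000000 = 64
→ shifted right by 3 → 0000000001000 = 8

8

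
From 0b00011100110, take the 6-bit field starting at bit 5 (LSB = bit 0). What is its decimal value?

v = 00011100110
Shift right by 5: 000111
Mask low 6 bits: 000111 = 7

7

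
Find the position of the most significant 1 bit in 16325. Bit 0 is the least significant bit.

13

16325 = 11111111000101
The topmost 1 is at position 13 (since 2^13 = 8192 ≤ 16325 < 16384).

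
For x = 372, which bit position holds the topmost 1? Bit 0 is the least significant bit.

372 = 101110100
The topmost 1 is at position 8 (since 2^8 = 256 ≤ 372 < 512).

8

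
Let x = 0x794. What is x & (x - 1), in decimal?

1936

x = 11110010100 = 1940
x - 1 = 11110010011
AND   = 11110010000 = 1936
(x & (x - 1) clears the lowest set bit of x.)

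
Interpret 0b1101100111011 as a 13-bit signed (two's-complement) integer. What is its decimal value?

pattern = 1101100111011 (MSB is 1 ⇒ negative)
Invert: 0010011000100, add 1 → 0010011000101 = 1221, so the value is -1221.
(Equivalently: 6971 - 2^13 = 6971 - 8192 = -1221.)

-1221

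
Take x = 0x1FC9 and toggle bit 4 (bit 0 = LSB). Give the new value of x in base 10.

8153

x = 1111111001001
bit 4 is currently 0; toggle it via x ^ (1 << 4) = x ^ 16
→ 1111111011001 = 8153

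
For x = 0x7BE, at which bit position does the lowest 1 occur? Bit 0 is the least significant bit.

0x7BE = 11110111110
Trailing zeros: 1, so the lowest set bit is bit 1 (value 2).

1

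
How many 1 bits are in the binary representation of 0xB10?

4

0xB10 = 101100010000
Count the 1s: 1 + 1 + 1 + 1 = 4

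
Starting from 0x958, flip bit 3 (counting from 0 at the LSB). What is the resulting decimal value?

2384

x = 100101011000
bit 3 is currently 1; toggle it via x ^ (1 << 3) = x ^ 8
→ 100101010000 = 2384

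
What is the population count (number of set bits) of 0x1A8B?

7

0x1A8B = 1101010001011
Count the 1s: 1 + 1 + 1 + 1 + 1 + 1 + 1 = 7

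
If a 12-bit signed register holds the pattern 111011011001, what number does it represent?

-295

pattern = 111011011001 (MSB is 1 ⇒ negative)
Invert: 000100100110, add 1 → 000100100111 = 295, so the value is -295.
(Equivalently: 3801 - 2^12 = 3801 - 4096 = -295.)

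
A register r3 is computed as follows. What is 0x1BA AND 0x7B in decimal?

0x1BA = 110111010
0x7B = 001111011
AND → 000111010 = 58

58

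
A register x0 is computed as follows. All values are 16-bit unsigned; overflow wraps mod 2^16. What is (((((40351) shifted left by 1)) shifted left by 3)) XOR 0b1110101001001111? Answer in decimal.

40351 = 1001110110011111
→ shifted left by 1 (mod 2^16) → 0011101100111110 = 15166
→ shifted left by 3 (mod 2^16) → 1101100111110000 = 55792
0b1110101001001111 = 1110101001001111
→ XOR → 0011001110111111 = 13247

13247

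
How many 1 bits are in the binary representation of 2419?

2419 = 100101110011
Count the 1s: 1 + 1 + 1 + 1 + 1 + 1 + 1 = 7

7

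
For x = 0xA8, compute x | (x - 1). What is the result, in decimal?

175

x = 10101000 = 168
x - 1 = 10100111
OR    = 10101111 = 175
(x | (x - 1) sets all bits below the lowest set bit.)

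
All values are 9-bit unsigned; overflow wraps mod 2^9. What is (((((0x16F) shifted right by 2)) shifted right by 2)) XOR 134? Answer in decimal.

0x16F = 101101111
→ shifted right by 2 → 001011011 = 91
→ shifted right by 2 → 000010110 = 22
134 = 010000110
→ XOR → 010010000 = 144

144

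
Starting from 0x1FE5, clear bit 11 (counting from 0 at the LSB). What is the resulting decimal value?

x = 1111111100101
bit 11 is currently 1; clear it via x & ~(1 << 11) = x & ~2048
→ 1011111100101 = 6117

6117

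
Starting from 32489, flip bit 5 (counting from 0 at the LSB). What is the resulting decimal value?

x = 111111011101001
bit 5 is currently 1; toggle it via x ^ (1 << 5) = x ^ 32
→ 111111011001001 = 32457

32457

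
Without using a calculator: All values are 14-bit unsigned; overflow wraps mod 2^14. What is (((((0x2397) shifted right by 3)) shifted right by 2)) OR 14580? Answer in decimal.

0x2397 = 10001110010111
→ shifted right by 3 → 00010001110010 = 1138
→ shifted right by 2 → 00000100011100 = 284
14580 = 11100011110100
→ OR → 11100111111100 = 14844

14844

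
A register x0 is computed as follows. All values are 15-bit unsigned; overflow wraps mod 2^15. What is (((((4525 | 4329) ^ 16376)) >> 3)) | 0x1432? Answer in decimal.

5618

4525 = 001000110101101
4329 = 001000011101001
→ | → 001000111101101 = 4589
16376 = 011111111111000
→ ^ → 010111000010101 = 11797
→ >> 3 → 000010111000010 = 1474
0x1432 = 001010000110010
→ | → 001010111110010 = 5618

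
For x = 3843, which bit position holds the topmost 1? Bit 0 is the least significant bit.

11

3843 = 111100000011
The topmost 1 is at position 11 (since 2^11 = 2048 ≤ 3843 < 4096).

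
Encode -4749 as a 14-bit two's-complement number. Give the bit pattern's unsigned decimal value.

11635

4749 in 14 bits: 01001010001101
Invert: 10110101110010
Add 1:  10110101110011 = 11635
(Check: 2^14 - 4749 = 16384 - 4749 = 11635.)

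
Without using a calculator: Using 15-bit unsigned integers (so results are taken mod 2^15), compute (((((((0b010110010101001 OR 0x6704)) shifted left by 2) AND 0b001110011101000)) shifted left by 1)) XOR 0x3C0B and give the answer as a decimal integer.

1355

0b010110010101001 = 010110010101001
0x6704 = 110011100000100
→ OR → 110111110101101 = 28589
→ shifted left by 2 (mod 2^15) → 011111010110100 = 16052
0b001110011101000 = 001110011101000
→ AND → 001110010100000 = 7328
→ shifted left by 1 (mod 2^15) → 011100101000000 = 14656
0x3C0B = 011110000001011
→ XOR → 000010101001011 = 1355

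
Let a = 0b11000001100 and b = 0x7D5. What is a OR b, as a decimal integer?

a = 11000001100
0x7D5 = 11111010101
 OR → 11111011101 = 2013

2013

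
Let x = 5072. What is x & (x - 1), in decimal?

5056

x = 1001111010000 = 5072
x - 1 = 1001111001111
AND   = 1001111000000 = 5056
(x & (x - 1) clears the lowest set bit of x.)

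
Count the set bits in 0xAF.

6

0xAF = 10101111
Count the 1s: 1 + 1 + 1 + 1 + 1 + 1 = 6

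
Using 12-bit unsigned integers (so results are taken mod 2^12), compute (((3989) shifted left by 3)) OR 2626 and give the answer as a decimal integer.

3989 = 111110010101
→ shifted left by 3 (mod 2^12) → 110010101000 = 3240
2626 = 101001000010
→ OR → 111011101010 = 3818

3818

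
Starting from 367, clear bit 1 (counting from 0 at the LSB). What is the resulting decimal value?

365

x = 000101101111
bit 1 is currently 1; clear it via x & ~(1 << 1) = x & ~2
→ 000101101101 = 365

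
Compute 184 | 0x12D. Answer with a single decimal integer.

184 = 010111000
0x12D = 100101101
 OR → 110111101 = 445

445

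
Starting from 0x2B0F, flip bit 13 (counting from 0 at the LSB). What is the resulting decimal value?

2831

x = 10101100001111
bit 13 is currently 1; toggle it via x ^ (1 << 13) = x ^ 8192
→ 00101100001111 = 2831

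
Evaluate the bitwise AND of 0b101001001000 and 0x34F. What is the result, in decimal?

584

a = 101001001000
0x34F = 001101001111
AND → 001001001000 = 584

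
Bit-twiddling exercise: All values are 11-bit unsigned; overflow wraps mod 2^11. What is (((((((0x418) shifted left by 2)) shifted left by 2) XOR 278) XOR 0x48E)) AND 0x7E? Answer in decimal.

0x418 = 10000011000
→ shifted left by 2 (mod 2^11) → 00001100000 = 96
→ shifted left by 2 (mod 2^11) → 00110000000 = 384
278 = 00100010110
→ XOR → 00010010110 = 150
0x48E = 10010001110
→ XOR → 10000011000 = 1048
0x7E = 00001111110
→ AND → 00000011000 = 24

24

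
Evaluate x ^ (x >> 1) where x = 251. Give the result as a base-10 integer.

x = 11111011 = 251
x>>1 = 01111101
XOR  = 10000110 = 134
(x ^ (x >> 1) gives the standard binary-reflected Gray code of x.)

134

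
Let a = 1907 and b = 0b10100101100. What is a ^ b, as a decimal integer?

1907 = 11101110011
b = 10100101100
XOR → 01001011111 = 607

607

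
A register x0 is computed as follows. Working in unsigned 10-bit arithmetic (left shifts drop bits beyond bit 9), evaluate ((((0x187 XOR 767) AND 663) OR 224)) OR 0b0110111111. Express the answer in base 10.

0x187 = 0110000111
767 = 1011111111
→ XOR → 1101111000 = 888
663 = 1010010111
→ AND → 1000010000 = 528
224 = 0011100000
→ OR → 1011110000 = 752
0b0110111111 = 0110111111
→ OR → 1111111111 = 1023

1023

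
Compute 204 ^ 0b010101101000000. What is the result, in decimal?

11148

204 = 00000011001100
b = 10101101000000
XOR → 10101110001100 = 11148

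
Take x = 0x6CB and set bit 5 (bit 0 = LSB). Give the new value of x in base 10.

1771

x = 000011011001011
bit 5 is currently 0; set it via x | (1 << 5) = x | 32
→ 000011011101011 = 1771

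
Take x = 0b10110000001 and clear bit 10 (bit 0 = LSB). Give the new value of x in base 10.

385

x = 10110000001
bit 10 is currently 1; clear it via x & ~(1 << 10) = x & ~1024
→ 00110000001 = 385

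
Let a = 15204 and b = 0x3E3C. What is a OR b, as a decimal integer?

16252

15204 = 11101101100100
0x3E3C = 11111000111100
 OR → 11111101111100 = 16252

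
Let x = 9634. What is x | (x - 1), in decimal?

9635

x = 10010110100010 = 9634
x - 1 = 10010110100001
OR    = 10010110100011 = 9635
(x | (x - 1) sets all bits below the lowest set bit.)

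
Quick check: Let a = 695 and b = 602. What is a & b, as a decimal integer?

695 = 1010110111
602 = 1001011010
AND → 1000010010 = 530

530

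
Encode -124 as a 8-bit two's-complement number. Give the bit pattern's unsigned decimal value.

132

124 in 8 bits: 01111100
Invert: 10000011
Add 1:  10000100 = 132
(Check: 2^8 - 124 = 256 - 124 = 132.)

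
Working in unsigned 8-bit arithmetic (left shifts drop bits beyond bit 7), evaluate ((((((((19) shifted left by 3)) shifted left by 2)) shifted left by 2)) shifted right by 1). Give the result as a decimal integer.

64

19 = 00010011
→ shifted left by 3 (mod 2^8) → 10011000 = 152
→ shifted left by 2 (mod 2^8) → 01100000 = 96
→ shifted left by 2 (mod 2^8) → 10000000 = 128
→ shifted right by 1 → 01000000 = 64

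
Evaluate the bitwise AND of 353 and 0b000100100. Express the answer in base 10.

32

353 = 101100001
b = 000100100
AND → 000100000 = 32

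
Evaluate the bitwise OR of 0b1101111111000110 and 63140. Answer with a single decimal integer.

a = 1101111111000110
63140 = 1111011010100100
 OR → 1111111111100110 = 65510

65510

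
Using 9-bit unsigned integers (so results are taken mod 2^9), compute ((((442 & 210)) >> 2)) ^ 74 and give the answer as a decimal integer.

110

442 = 110111010
210 = 011010010
→ & → 010010010 = 146
→ >> 2 → 000100100 = 36
74 = 001001010
→ ^ → 001101110 = 110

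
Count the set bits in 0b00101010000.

n = 101010000
Count the 1s: 1 + 1 + 1 = 3

3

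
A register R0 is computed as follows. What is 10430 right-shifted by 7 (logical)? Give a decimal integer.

81

10430 = 10100010111110
shift right by 7 → 00000001010001 = 81
(equivalently, floor(10430 / 128))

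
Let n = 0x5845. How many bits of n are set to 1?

6

0x5845 = 101100001000101
Count the 1s: 1 + 1 + 1 + 1 + 1 + 1 = 6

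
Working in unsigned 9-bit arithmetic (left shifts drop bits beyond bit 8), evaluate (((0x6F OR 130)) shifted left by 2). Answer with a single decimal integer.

444

0x6F = 001101111
130 = 010000010
→ OR → 011101111 = 239
→ shifted left by 2 (mod 2^9) → 110111100 = 444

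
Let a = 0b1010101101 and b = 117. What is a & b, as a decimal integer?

a = 1010101101
117 = 0001110101
AND → 0000100101 = 37

37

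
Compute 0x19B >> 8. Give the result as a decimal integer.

0x19B = 110011011
shift right by 8 → 000000001 = 1
(equivalently, floor(411 / 256))

1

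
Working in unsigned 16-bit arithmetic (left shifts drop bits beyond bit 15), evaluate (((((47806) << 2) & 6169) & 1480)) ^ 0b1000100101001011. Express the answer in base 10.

47806 = 1011101010111110
→ << 2 (mod 2^16) → 1110101011111000 = 60152
6169 = 0001100000011001
→ & → 0000100000011000 = 2072
1480 = 0000010111001000
→ & → 0000000000001000 = 8
0b1000100101001011 = 1000100101001011
→ ^ → 1000100101000011 = 35139

35139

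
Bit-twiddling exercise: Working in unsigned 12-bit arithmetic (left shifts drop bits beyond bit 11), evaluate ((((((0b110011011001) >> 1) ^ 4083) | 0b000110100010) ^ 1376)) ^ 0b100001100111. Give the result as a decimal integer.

1208

0b110011011001 = 110011011001
→ >> 1 → 011001101100 = 1644
4083 = 111111110011
→ ^ → 100110011111 = 2463
0b000110100010 = 000110100010
→ | → 100110111111 = 2495
1376 = 010101100000
→ ^ → 110011011111 = 3295
0b100001100111 = 100001100111
→ ^ → 010010111000 = 1208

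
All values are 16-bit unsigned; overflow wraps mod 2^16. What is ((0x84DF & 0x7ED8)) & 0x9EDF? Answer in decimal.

0x84DF = 1000010011011111
0x7ED8 = 0111111011011000
→ & → 0000010011011000 = 1240
0x9EDF = 1001111011011111
→ & → 0000010011011000 = 1240

1240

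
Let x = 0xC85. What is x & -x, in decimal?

x = 110010000101 = 3205
-x (two's complement) = …001101111011
AND   = 000000000001 = 1
(x & -x isolates the lowest set bit of x.)

1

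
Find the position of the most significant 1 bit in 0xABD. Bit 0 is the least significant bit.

11

0xABD = 101010111101
The topmost 1 is at position 11 (since 2^11 = 2048 ≤ 2749 < 4096).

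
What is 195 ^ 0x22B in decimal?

195 = 0011000011
0x22B = 1000101011
XOR → 1011101000 = 744

744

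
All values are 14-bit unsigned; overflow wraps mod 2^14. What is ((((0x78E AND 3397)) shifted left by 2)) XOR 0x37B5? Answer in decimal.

9125

0x78E = 00011110001110
3397 = 00110101000101
→ AND → 00010100000100 = 1284
→ shifted left by 2 (mod 2^14) → 01010000010000 = 5136
0x37B5 = 11011110110101
→ XOR → 10001110100101 = 9125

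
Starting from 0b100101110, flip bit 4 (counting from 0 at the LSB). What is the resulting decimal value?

x = 100101110
bit 4 is currently 0; toggle it via x ^ (1 << 4) = x ^ 16
→ 100111110 = 318

318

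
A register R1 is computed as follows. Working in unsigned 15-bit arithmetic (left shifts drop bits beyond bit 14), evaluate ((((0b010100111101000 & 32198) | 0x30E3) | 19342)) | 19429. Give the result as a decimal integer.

0b010100111101000 = 010100111101000
32198 = 111110111000110
→ & → 010100111000000 = 10688
0x30E3 = 011000011100011
→ | → 011100111100011 = 14819
19342 = 100101110001110
→ | → 111101111101111 = 31727
19429 = 100101111100101
→ | → 111101111101111 = 31727

31727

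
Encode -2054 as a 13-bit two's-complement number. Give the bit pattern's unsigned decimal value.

2054 in 13 bits: 0100000000110
Invert: 1011111111001
Add 1:  1011111111010 = 6138
(Check: 2^13 - 2054 = 8192 - 2054 = 6138.)

6138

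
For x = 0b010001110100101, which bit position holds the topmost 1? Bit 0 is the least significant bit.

13

0b010001110100101 = 10001110100101
The topmost 1 is at position 13 (since 2^13 = 8192 ≤ 9125 < 16384).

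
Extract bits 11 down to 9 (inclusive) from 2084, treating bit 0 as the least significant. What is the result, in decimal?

4

v = 100000100100
Shift right by 9: 100
Mask low 3 bits: 100 = 4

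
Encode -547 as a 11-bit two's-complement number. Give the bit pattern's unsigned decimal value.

1501

547 in 11 bits: 01000100011
Invert: 10111011100
Add 1:  10111011101 = 1501
(Check: 2^11 - 547 = 2048 - 547 = 1501.)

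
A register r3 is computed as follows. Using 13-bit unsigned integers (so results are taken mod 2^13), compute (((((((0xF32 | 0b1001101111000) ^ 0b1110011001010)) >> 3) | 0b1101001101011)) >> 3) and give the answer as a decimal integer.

0xF32 = 0111100110010
0b1001101111000 = 1001101111000
→ | → 1111101111010 = 8058
0b1110011001010 = 1110011001010
→ ^ → 0001110110000 = 944
→ >> 3 → 0000001110110 = 118
0b1101001101011 = 1101001101011
→ | → 1101001111111 = 6783
→ >> 3 → 0001101001111 = 847

847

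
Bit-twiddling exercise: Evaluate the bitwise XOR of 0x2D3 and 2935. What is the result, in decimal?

0x2D3 = 001011010011
2935 = 101101110111
XOR → 100110100100 = 2468

2468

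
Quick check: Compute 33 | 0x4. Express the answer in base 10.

33 = 100001
0x4 = 000100
 OR → 100101 = 37

37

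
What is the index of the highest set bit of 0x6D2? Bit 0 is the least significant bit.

10

0x6D2 = 11011010010
The topmost 1 is at position 10 (since 2^10 = 1024 ≤ 1746 < 2048).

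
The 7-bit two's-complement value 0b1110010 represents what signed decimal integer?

-14

pattern = 1110010 (MSB is 1 ⇒ negative)
Invert: 0001101, add 1 → 0001110 = 14, so the value is -14.
(Equivalently: 114 - 2^7 = 114 - 128 = -14.)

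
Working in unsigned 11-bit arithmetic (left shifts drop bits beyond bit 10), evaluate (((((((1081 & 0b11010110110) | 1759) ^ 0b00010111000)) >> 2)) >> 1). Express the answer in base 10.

200

1081 = 10000111001
0b11010110110 = 11010110110
→ & → 10000110000 = 1072
1759 = 11011011111
→ | → 11011111111 = 1791
0b00010111000 = 00010111000
→ ^ → 11001000111 = 1607
→ >> 2 → 00110010001 = 401
→ >> 1 → 00011001000 = 200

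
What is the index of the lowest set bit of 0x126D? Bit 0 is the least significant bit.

0

0x126D = 1001001101101
Trailing zeros: 0, so the lowest set bit is bit 0 (value 1).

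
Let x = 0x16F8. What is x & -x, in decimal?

x = 1011011111000 = 5880
-x (two's complement) = …0100100001000
AND   = 0000000001000 = 8
(x & -x isolates the lowest set bit of x.)

8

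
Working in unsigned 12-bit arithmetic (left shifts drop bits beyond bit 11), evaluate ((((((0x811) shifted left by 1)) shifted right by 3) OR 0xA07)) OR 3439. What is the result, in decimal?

0x811 = 100000010001
→ shifted left by 1 (mod 2^12) → 000000100010 = 34
→ shifted right by 3 → 000000000100 = 4
0xA07 = 101000000111
→ OR → 101000000111 = 2567
3439 = 110101101111
→ OR → 111101101111 = 3951

3951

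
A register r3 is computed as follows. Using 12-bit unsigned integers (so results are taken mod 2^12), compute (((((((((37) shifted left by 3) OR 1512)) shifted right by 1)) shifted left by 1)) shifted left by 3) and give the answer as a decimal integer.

3904

37 = 000000100101
→ shifted left by 3 (mod 2^12) → 000100101000 = 296
1512 = 010111101000
→ OR → 010111101000 = 1512
→ shifted right by 1 → 001011110100 = 756
→ shifted left by 1 (mod 2^12) → 010111101000 = 1512
→ shifted left by 3 (mod 2^12) → 111101000000 = 3904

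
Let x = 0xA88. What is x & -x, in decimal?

8

x = 101010001000 = 2696
-x (two's complement) = …010101111000
AND   = 000000001000 = 8
(x & -x isolates the lowest set bit of x.)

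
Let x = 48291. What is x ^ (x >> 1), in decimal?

58098

x = 1011110010100011 = 48291
x>>1 = 0101111001010001
XOR  = 1110001011110010 = 58098
(x ^ (x >> 1) gives the standard binary-reflected Gray code of x.)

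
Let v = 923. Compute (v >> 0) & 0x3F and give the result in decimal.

27

v = 1110011011
Shift right by 0: 1110011011
Mask low 6 bits: 011011 = 27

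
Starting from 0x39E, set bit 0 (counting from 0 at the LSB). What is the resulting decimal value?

x = 001110011110
bit 0 is currently 0; set it via x | (1 << 0) = x | 1
→ 001110011111 = 927

927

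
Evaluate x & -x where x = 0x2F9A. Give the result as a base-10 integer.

2

x = 10111110011010 = 12186
-x (two's complement) = …01000001100110
AND   = 00000000000010 = 2
(x & -x isolates the lowest set bit of x.)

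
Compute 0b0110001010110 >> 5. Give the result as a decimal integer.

98

x = 110001010110
shift right by 5 → 000001100010 = 98
(equivalently, floor(3158 / 32))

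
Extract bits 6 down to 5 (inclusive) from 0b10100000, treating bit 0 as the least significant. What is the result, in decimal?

1

v = 10100000
Shift right by 5: 101
Mask low 2 bits: 01 = 1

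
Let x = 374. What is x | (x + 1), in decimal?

375

x = 101110110 = 374
x + 1 = 101110111
OR    = 101110111 = 375
(x | (x + 1) sets the lowest cleared bit.)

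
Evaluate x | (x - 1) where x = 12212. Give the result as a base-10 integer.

x = 10111110110100 = 12212
x - 1 = 10111110110011
OR    = 10111110110111 = 12215
(x | (x - 1) sets all bits below the lowest set bit.)

12215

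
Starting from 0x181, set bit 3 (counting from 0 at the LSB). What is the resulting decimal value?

x = 00110000001
bit 3 is currently 0; set it via x | (1 << 3) = x | 8
→ 00110001001 = 393

393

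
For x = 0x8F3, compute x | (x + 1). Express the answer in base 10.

x = 100011110011 = 2291
x + 1 = 100011110100
OR    = 100011110111 = 2295
(x | (x + 1) sets the lowest cleared bit.)

2295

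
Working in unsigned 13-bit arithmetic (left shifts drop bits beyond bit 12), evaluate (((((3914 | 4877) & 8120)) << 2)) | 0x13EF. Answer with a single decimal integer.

8175

3914 = 0111101001010
4877 = 1001100001101
→ | → 1111101001111 = 8015
8120 = 1111110111000
→ & → 1111100001000 = 7944
→ << 2 (mod 2^13) → 1110000100000 = 7200
0x13EF = 1001111101111
→ | → 1111111101111 = 8175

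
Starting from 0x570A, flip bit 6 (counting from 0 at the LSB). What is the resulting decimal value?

x = 101011100001010
bit 6 is currently 0; toggle it via x ^ (1 << 6) = x ^ 64
→ 101011101001010 = 22346

22346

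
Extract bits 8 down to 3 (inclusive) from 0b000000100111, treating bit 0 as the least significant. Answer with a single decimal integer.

v = 000000100111
Shift right by 3: 000000100
Mask low 6 bits: 000100 = 4

4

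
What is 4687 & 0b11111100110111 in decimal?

4615

4687 = 01001001001111
b = 11111100110111
AND → 01001000000111 = 4615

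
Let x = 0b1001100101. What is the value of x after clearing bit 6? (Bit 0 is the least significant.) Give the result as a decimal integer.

x = 1001100101
bit 6 is currently 1; clear it via x & ~(1 << 6) = x & ~64
→ 1000100101 = 549

549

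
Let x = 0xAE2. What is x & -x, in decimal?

2

x = 101011100010 = 2786
-x (two's complement) = …010100011110
AND   = 000000000010 = 2
(x & -x isolates the lowest set bit of x.)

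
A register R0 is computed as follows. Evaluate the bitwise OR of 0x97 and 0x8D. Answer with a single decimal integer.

159

0x97 = 10010111
0x8D = 10001101
 OR → 10011111 = 159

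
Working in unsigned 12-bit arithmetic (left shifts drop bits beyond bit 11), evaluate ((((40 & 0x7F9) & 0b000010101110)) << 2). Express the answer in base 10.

40 = 000000101000
0x7F9 = 011111111001
→ & → 000000101000 = 40
0b000010101110 = 000010101110
→ & → 000000101000 = 40
→ << 2 (mod 2^12) → 000010100000 = 160

160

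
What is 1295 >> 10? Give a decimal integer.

1295 = 10100001111
shift right by 10 → 00000000001 = 1
(equivalently, floor(1295 / 1024))

1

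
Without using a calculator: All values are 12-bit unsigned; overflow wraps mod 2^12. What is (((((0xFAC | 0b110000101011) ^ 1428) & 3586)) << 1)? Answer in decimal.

0xFAC = 111110101100
0b110000101011 = 110000101011
→ | → 111110101111 = 4015
1428 = 010110010100
→ ^ → 101000111011 = 2619
3586 = 111000000010
→ & → 101000000010 = 2562
→ << 1 (mod 2^12) → 010000000100 = 1028

1028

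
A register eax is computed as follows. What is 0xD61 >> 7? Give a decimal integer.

26

0xD61 = 110101100001
shift right by 7 → 000000011010 = 26
(equivalently, floor(3425 / 128))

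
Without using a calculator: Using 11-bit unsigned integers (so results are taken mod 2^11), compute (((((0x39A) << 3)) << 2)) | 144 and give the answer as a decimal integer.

0x39A = 01110011010
→ << 3 (mod 2^11) → 10011010000 = 1232
→ << 2 (mod 2^11) → 01101000000 = 832
144 = 00010010000
→ | → 01111010000 = 976

976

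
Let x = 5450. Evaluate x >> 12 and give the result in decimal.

1

5450 = 1010101001010
shift right by 12 → 0000000000001 = 1
(equivalently, floor(5450 / 4096))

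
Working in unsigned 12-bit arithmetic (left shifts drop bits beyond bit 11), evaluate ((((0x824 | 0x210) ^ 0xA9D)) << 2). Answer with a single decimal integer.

0x824 = 100000100100
0x210 = 001000010000
→ | → 101000110100 = 2612
0xA9D = 101010011101
→ ^ → 000010101001 = 169
→ << 2 (mod 2^12) → 001010100100 = 676

676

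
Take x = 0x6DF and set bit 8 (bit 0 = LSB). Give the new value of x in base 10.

2015

x = 11011011111
bit 8 is currently 0; set it via x | (1 << 8) = x | 256
→ 11111011111 = 2015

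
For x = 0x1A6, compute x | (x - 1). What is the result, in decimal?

423

x = 110100110 = 422
x - 1 = 110100101
OR    = 110100111 = 423
(x | (x - 1) sets all bits below the lowest set bit.)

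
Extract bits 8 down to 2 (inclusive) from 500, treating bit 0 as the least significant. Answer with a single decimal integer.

v = 111110100
Shift right by 2: 1111101
Mask low 7 bits: 1111101 = 125

125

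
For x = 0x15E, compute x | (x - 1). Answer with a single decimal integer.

351

x = 101011110 = 350
x - 1 = 101011101
OR    = 101011111 = 351
(x | (x - 1) sets all bits below the lowest set bit.)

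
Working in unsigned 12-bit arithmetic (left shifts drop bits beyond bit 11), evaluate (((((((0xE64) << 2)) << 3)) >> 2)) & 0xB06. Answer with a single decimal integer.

768

0xE64 = 111001100100
→ << 2 (mod 2^12) → 100110010000 = 2448
→ << 3 (mod 2^12) → 110010000000 = 3200
→ >> 2 → 001100100000 = 800
0xB06 = 101100000110
→ & → 001100000000 = 768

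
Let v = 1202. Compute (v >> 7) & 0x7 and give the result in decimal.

1

v = 0010010110010
Shift right by 7: 001001
Mask low 3 bits: 001 = 1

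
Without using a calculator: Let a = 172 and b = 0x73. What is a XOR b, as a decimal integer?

172 = 10101100
0x73 = 01110011
XOR → 11011111 = 223

223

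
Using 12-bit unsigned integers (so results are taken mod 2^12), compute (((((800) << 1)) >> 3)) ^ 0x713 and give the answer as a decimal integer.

2011

800 = 001100100000
→ << 1 (mod 2^12) → 011001000000 = 1600
→ >> 3 → 000011001000 = 200
0x713 = 011100010011
→ ^ → 011111011011 = 2011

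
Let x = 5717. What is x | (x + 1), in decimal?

x = 1011001010101 = 5717
x + 1 = 1011001010110
OR    = 1011001010111 = 5719
(x | (x + 1) sets the lowest cleared bit.)

5719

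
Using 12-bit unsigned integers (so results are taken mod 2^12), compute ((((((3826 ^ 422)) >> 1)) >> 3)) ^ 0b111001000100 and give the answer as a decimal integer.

3761

3826 = 111011110010
422 = 000110100110
→ ^ → 111101010100 = 3924
→ >> 1 → 011110101010 = 1962
→ >> 3 → 000011110101 = 245
0b111001000100 = 111001000100
→ ^ → 111010110001 = 3761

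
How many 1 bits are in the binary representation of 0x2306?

0x2306 = 10001100000110
Count the 1s: 1 + 1 + 1 + 1 + 1 = 5

5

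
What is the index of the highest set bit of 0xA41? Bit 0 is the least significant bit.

11

0xA41 = 101001000001
The topmost 1 is at position 11 (since 2^11 = 2048 ≤ 2625 < 4096).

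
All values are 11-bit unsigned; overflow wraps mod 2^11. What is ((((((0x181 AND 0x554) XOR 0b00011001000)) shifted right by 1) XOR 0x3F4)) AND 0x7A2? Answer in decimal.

0x181 = 00110000001
0x554 = 10101010100
→ AND → 00100000000 = 256
0b00011001000 = 00011001000
→ XOR → 00111001000 = 456
→ shifted right by 1 → 00011100100 = 228
0x3F4 = 01111110100
→ XOR → 01100010000 = 784
0x7A2 = 11110100010
→ AND → 01100000000 = 768

768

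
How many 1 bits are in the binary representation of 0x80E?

4

0x80E = 100000001110
Count the 1s: 1 + 1 + 1 + 1 = 4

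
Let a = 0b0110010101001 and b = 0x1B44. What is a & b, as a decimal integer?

a = 0110010101001
0x1B44 = 1101101000100
AND → 0100000000000 = 2048

2048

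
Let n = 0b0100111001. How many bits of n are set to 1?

n = 100111001
Count the 1s: 1 + 1 + 1 + 1 + 1 = 5

5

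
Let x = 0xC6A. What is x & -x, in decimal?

x = 110001101010 = 3178
-x (two's complement) = …001110010110
AND   = 000000000010 = 2
(x & -x isolates the lowest set bit of x.)

2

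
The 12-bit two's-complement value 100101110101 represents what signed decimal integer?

pattern = 100101110101 (MSB is 1 ⇒ negative)
Invert: 011010001010, add 1 → 011010001011 = 1675, so the value is -1675.
(Equivalently: 2421 - 2^12 = 2421 - 4096 = -1675.)

-1675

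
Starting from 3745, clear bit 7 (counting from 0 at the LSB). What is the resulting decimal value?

3617

x = 111010100001
bit 7 is currently 1; clear it via x & ~(1 << 7) = x & ~128
→ 111000100001 = 3617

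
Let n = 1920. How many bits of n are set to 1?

4

1920 = 11110000000
Count the 1s: 1 + 1 + 1 + 1 = 4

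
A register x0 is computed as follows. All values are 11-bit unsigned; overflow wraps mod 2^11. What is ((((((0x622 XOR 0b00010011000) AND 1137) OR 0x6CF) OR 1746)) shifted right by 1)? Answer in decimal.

0x622 = 11000100010
0b00010011000 = 00010011000
→ XOR → 11010111010 = 1722
1137 = 10001110001
→ AND → 10000110000 = 1072
0x6CF = 11011001111
→ OR → 11011111111 = 1791
1746 = 11011010010
→ OR → 11011111111 = 1791
→ shifted right by 1 → 01101111111 = 895

895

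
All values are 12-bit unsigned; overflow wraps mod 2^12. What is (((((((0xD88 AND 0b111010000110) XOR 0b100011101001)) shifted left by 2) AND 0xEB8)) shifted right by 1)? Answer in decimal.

80

0xD88 = 110110001000
0b111010000110 = 111010000110
→ AND → 110010000000 = 3200
0b100011101001 = 100011101001
→ XOR → 010001101001 = 1129
→ shifted left by 2 (mod 2^12) → 000110100100 = 420
0xEB8 = 111010111000
→ AND → 000010100000 = 160
→ shifted right by 1 → 000001010000 = 80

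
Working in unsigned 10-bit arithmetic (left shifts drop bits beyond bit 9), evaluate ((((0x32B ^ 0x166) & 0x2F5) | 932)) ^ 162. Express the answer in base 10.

839

0x32B = 1100101011
0x166 = 0101100110
→ ^ → 1001001101 = 589
0x2F5 = 1011110101
→ & → 1001000101 = 581
932 = 1110100100
→ | → 1111100101 = 997
162 = 0010100010
→ ^ → 1101000111 = 839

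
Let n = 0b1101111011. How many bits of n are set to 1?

8

n = 1101111011
Count the 1s: 1 + 1 + 1 + 1 + 1 + 1 + 1 + 1 = 8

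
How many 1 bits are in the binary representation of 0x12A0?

0x12A0 = 1001010100000
Count the 1s: 1 + 1 + 1 + 1 = 4

4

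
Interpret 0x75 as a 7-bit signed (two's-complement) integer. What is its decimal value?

-11

pattern = 1110101 (MSB is 1 ⇒ negative)
Invert: 0001010, add 1 → 0001011 = 11, so the value is -11.
(Equivalently: 117 - 2^7 = 117 - 128 = -11.)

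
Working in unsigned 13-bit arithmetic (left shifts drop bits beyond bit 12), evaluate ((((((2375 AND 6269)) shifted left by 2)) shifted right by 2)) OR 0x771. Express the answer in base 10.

1909

2375 = 0100101000111
6269 = 1100001111101
→ AND → 0100001000101 = 2117
→ shifted left by 2 (mod 2^13) → 0000100010100 = 276
→ shifted right by 2 → 0000001000101 = 69
0x771 = 0011101110001
→ OR → 0011101110101 = 1909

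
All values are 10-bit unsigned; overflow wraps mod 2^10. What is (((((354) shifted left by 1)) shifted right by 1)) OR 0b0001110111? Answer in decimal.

375

354 = 0101100010
→ shifted left by 1 (mod 2^10) → 1011000100 = 708
→ shifted right by 1 → 0101100010 = 354
0b0001110111 = 0001110111
→ OR → 0101110111 = 375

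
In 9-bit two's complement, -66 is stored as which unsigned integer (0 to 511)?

66 in 9 bits: 001000010
Invert: 110111101
Add 1:  110111110 = 446
(Check: 2^9 - 66 = 512 - 66 = 446.)

446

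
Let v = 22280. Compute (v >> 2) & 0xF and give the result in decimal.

v = 101011100001000
Shift right by 2: 1010111000010
Mask low 4 bits: 0010 = 2

2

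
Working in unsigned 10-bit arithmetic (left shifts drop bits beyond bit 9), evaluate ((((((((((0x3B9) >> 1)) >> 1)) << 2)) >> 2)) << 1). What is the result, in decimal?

476

0x3B9 = 1110111001
→ >> 1 → 0111011100 = 476
→ >> 1 → 0011101110 = 238
→ << 2 (mod 2^10) → 1110111000 = 952
→ >> 2 → 0011101110 = 238
→ << 1 (mod 2^10) → 0111011100 = 476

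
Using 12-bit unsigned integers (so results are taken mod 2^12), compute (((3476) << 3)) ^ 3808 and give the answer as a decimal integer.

3476 = 110110010100
→ << 3 (mod 2^12) → 110010100000 = 3232
3808 = 111011100000
→ ^ → 001001000000 = 576

576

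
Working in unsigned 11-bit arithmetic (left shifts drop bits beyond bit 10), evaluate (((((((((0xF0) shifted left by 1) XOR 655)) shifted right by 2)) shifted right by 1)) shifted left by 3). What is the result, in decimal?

0xF0 = 00011110000
→ shifted left by 1 (mod 2^11) → 00111100000 = 480
655 = 01010001111
→ XOR → 01101101111 = 879
→ shifted right by 2 → 00011011011 = 219
→ shifted right by 1 → 00001101101 = 109
→ shifted left by 3 (mod 2^11) → 01101101000 = 872

872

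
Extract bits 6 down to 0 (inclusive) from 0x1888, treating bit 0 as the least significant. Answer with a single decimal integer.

v = 01100010001000
Shift right by 0: 01100010001000
Mask low 7 bits: 0001000 = 8

8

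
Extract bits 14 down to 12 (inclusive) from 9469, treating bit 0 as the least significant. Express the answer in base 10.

2

v = 010010011111101
Shift right by 12: 010
Mask low 3 bits: 010 = 2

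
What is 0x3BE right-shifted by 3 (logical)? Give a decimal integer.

0x3BE = 1110111110
shift right by 3 → 0001110111 = 119
(equivalently, floor(958 / 8))

119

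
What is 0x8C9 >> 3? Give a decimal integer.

0x8C9 = 100011001001
shift right by 3 → 000100011001 = 281
(equivalently, floor(2249 / 8))

281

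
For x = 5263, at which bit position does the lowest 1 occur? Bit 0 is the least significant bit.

5263 = 1010010001111
Trailing zeros: 0, so the lowest set bit is bit 0 (value 1).

0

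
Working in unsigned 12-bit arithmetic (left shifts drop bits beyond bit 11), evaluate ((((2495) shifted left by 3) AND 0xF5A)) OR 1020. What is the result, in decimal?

2495 = 100110111111
→ shifted left by 3 (mod 2^12) → 110111111000 = 3576
0xF5A = 111101011010
→ AND → 110101011000 = 3416
1020 = 001111111100
→ OR → 111111111100 = 4092

4092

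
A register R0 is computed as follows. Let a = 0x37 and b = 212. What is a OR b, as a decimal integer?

247

0x37 = 00110111
212 = 11010100
 OR → 11110111 = 247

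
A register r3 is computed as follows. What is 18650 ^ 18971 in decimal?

705

18650 = 100100011011010
18971 = 100101000011011
XOR → 000001011000001 = 705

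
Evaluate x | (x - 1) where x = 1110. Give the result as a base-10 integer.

x = 10001010110 = 1110
x - 1 = 10001010101
OR    = 10001010111 = 1111
(x | (x - 1) sets all bits below the lowest set bit.)

1111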